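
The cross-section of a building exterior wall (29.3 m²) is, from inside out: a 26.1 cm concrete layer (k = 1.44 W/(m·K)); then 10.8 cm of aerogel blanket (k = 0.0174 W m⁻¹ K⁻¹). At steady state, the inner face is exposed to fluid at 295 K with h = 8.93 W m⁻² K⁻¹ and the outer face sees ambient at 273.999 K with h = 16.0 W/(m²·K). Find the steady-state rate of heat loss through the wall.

Treat each layer as a resistance in series:
  R_conv,in = 1/(hA) = 1/(8.93·29.3) = 0.003822 K/W
  R_concrete = L/(kA) = 0.261/(1.44·29.3) = 0.006186 K/W
  R_aerogel blanket = L/(kA) = 0.108/(0.0174·29.3) = 0.2118 K/W
  R_conv,out = 1/(hA) = 1/(16.0·29.3) = 0.002133 K/W
ΣR = 0.003822 + 0.006186 + 0.2118 + 0.002133 = 0.2239 K/W
Q = ΔT/ΣR = (295 K − 273.999 K)/0.2239 = 93.8 W

Q = 93.8 W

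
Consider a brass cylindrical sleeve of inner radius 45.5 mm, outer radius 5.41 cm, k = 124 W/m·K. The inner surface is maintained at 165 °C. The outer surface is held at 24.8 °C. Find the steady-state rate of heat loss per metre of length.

Q' = 2πk·ΔT/ln(r₂/r₁) = 2π × 124 × 140.2 / ln(0.0541/0.0455) = 6.31×10^5 W/m

Q' = 6.31×10^5 W/m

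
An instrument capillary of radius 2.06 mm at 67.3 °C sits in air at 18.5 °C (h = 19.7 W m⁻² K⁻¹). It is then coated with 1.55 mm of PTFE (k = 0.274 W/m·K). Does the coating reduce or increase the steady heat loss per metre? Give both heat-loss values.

Critical radius for a cylinder: r_cr = k/h = 0.0139 m = 1.39 cm.
Outer radius after coating: r₂ = 0.00206 + 0.00155 = 0.00361 m.
Since r₁ < r_cr and r₂ ≤ r_cr, the coating moves toward the maximum at r_cr — heat loss rises.
Bare: R = 1/(2πr₁h) = 3.922 m·K/W; Q = 48.8/3.922 = 12.4 W/m.
Coated: R = R_cond + R_conv = 2.564 m·K/W; Q = 48.8/2.564 = 19.0 W/m.

increases: 12.4 → 19.0 W/m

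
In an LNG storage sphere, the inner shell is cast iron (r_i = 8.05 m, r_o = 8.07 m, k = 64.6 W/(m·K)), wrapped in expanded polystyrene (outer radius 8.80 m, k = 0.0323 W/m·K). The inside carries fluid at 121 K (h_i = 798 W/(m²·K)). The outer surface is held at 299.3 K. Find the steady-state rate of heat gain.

Q = 7.04 kW

Series thermal resistances, inner to outer:
  R_conv,in = 1/(4πr²h) = 1/(4π·8.05²·798) = 1.539×10^-6 K/W
  R_cast iron = (1/8.05 − 1/8.07)/(4πk) = 3.079×10^-4/(4π·64.6) = 3.792×10^-7 K/W
  R_expanded polystyrene = (1/8.07 − 1/8.80)/(4πk) = 0.01028/(4π·0.0323) = 0.02533 K/W
ΣR = 1.539×10^-6 + 3.792×10^-7 + 0.02533 = 0.02533 K/W
Q = ΔT/ΣR = (121 K − 299.3 K)/0.02533 = -7040 W
(Negative Q ⇒ heat flows inward; heat gain = 7040 W.)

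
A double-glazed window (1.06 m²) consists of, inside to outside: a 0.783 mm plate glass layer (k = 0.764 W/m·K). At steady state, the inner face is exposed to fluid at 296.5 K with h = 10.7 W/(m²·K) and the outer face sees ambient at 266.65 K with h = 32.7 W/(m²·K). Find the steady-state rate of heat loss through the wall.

Resistance network (inner→outer):
  R_conv,in = 1/(hA) = 1/(10.7·1.06) = 0.08817 K/W
  R_plate glass = L/(kA) = 7.83×10^-4/(0.764·1.06) = 9.669×10^-4 K/W
  R_conv,out = 1/(hA) = 1/(32.7·1.06) = 0.02885 K/W
ΣR = 0.08817 + 9.669×10^-4 + 0.02885 = 0.1180 K/W
Q = ΔT/ΣR = (296.5 K − 266.65 K)/0.1180 = 253 W

Q = 253 W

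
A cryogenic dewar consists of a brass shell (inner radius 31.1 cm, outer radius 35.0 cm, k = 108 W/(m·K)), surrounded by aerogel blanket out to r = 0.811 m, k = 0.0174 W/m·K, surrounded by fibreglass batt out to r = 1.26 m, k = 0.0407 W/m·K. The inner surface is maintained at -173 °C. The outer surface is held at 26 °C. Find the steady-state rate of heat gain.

Resistance network (inner→outer):
  R_brass = (1/0.311 − 1/0.350)/(4πk) = 0.3583/(4π·108) = 2.640×10^-4 K/W
  R_aerogel blanket = (1/0.350 − 1/0.811)/(4πk) = 1.624/(4π·0.0174) = 7.428 K/W
  R_fibreglass batt = (1/0.811 − 1/1.26)/(4πk) = 0.4394/(4π·0.0407) = 0.8591 K/W
ΣR = 2.640×10^-4 + 7.428 + 0.8591 = 8.287 K/W
Q = ΔT/ΣR = (-173 °C − 26 °C)/8.287 = -24.0 W
(Negative Q ⇒ heat flows inward; heat gain = 24.0 W.)

Q = 24.0 W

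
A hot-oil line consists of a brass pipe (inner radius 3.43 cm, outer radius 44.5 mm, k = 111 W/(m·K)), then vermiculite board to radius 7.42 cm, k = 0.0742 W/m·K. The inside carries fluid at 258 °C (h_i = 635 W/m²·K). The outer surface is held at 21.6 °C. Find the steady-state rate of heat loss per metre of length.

Q' = 214 W/m

Treat each layer as a resistance in series:
  R'_conv,in = 1/(2πr h) = 1/(2π·0.0343·635) = 0.007307 m·K/W
  R'_brass = ln(0.0445/0.0343)/(2πk) = 0.2603/(2π·111) = 3.733×10^-4 m·K/W
  R'_vermiculite board = ln(0.0742/0.0445)/(2πk) = 0.5113/(2π·0.0742) = 1.097 m·K/W
ΣR = 0.007307 + 3.733×10^-4 + 1.097 = 1.105 m·K/W
Q' = ΔT/ΣR = (258 °C − 21.6 °C)/1.105 = 214 W/m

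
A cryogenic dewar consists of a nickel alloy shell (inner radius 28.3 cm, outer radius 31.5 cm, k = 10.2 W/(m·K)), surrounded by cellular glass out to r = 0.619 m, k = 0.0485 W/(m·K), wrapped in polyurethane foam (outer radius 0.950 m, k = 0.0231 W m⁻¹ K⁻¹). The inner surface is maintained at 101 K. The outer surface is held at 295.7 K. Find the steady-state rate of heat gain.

Series thermal resistances, inner to outer:
  R_nickel alloy = (1/0.283 − 1/0.315)/(4πk) = 0.3590/(4π·10.2) = 0.002801 K/W
  R_cellular glass = (1/0.315 − 1/0.619)/(4πk) = 1.559/(4π·0.0485) = 2.558 K/W
  R_polyurethane foam = (1/0.619 − 1/0.950)/(4πk) = 0.5629/(4π·0.0231) = 1.939 K/W
ΣR = 0.002801 + 2.558 + 1.939 = 4.500 K/W
Q = ΔT/ΣR = (101 K − 295.7 K)/4.500 = -43.3 W
(Negative Q ⇒ heat flows inward; heat gain = 43.3 W.)

Q = 43.3 W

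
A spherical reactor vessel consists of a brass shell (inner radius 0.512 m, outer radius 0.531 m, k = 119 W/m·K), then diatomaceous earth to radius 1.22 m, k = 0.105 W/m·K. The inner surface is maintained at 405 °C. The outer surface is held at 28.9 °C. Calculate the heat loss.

Q = 467 W

Treat each layer as a resistance in series:
  R_brass = (1/0.512 − 1/0.531)/(4πk) = 0.06989/(4π·119) = 4.673×10^-5 K/W
  R_diatomaceous earth = (1/0.531 − 1/1.22)/(4πk) = 1.064/(4π·0.105) = 0.8061 K/W
ΣR = 4.673×10^-5 + 0.8061 = 0.8061 K/W
Q = ΔT/ΣR = (405 °C − 28.9 °C)/0.8061 = 467 W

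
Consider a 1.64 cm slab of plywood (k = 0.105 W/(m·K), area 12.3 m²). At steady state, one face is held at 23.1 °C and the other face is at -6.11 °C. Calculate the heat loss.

Q = 2.30 kW

Q = kA·ΔT/L = 0.105 × 12.3 × |23.1 °C − -6.11 °C| / 0.0164 = 2300 W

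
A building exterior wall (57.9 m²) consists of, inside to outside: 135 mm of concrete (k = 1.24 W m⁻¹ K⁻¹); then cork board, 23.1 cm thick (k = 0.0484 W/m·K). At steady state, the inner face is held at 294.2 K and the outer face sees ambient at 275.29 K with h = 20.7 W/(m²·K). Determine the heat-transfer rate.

Series thermal resistances, inner to outer:
  R_concrete = L/(kA) = 0.135/(1.24·57.9) = 0.001880 K/W
  R_cork board = L/(kA) = 0.231/(0.0484·57.9) = 0.08243 K/W
  R_conv,out = 1/(hA) = 1/(20.7·57.9) = 8.344×10^-4 K/W
ΣR = 0.001880 + 0.08243 + 8.344×10^-4 = 0.08514 K/W
Q = ΔT/ΣR = (294.2 K − 275.29 K)/0.08514 = 222 W

Q = 222 W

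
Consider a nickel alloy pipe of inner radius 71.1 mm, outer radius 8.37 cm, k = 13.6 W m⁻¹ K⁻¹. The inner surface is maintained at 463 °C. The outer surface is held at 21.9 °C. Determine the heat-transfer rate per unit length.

Q' = 2πk·ΔT/ln(r₂/r₁) = 2π × 13.6 × 441.1 / ln(0.0837/0.0711) = 2.31×10^5 W/m

Q' = 2.31×10^5 W/m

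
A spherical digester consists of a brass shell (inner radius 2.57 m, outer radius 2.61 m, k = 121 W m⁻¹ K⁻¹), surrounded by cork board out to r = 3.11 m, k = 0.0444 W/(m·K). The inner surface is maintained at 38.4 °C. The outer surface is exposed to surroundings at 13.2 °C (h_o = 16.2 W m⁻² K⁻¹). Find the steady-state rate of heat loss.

Q = 227 W

Treat each layer as a resistance in series:
  R_brass = (1/2.57 − 1/2.61)/(4πk) = 0.005963/(4π·121) = 3.922×10^-6 K/W
  R_cork board = (1/2.61 − 1/3.11)/(4πk) = 0.06160/(4π·0.0444) = 0.1104 K/W
  R_conv,out = 1/(4πr²h) = 1/(4π·3.11²·16.2) = 5.079×10^-4 K/W
ΣR = 3.922×10^-6 + 0.1104 + 5.079×10^-4 = 0.1109 K/W
Q = ΔT/ΣR = (38.4 °C − 13.2 °C)/0.1109 = 227 W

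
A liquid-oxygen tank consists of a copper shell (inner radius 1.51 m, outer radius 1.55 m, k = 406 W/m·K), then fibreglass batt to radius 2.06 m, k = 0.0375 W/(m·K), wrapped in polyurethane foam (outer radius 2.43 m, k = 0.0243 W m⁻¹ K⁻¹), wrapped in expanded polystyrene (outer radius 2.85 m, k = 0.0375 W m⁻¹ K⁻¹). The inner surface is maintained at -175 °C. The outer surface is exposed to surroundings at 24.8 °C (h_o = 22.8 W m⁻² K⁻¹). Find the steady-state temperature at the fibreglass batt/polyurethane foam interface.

Resistance network (inner→outer):
  R_copper = (1/1.51 − 1/1.55)/(4πk) = 0.01709/(4π·406) = 3.350×10^-6 K/W
  R_fibreglass batt = (1/1.55 − 1/2.06)/(4πk) = 0.1597/(4π·0.0375) = 0.3389 K/W
  R_polyurethane foam = (1/2.06 − 1/2.43)/(4πk) = 0.07391/(4π·0.0243) = 0.2421 K/W
  R_expanded polystyrene = (1/2.43 − 1/2.85)/(4πk) = 0.06065/(4π·0.0375) = 0.1287 K/W
  R_conv,out = 1/(4πr²h) = 1/(4π·2.85²·22.8) = 4.297×10^-4 K/W
ΣR = 3.350×10^-6 + 0.3389 + 0.2421 + 0.1287 + 4.297×10^-4 = 0.7101 K/W
Q = ΔT/ΣR = (-175 °C − 24.8 °C)/0.7101 = -281.4 W
From the inner boundary to the fibreglass batt/polyurethane foam interface, ΣR_partial = 0.3389 K/W.
T_interface = T_in − Q·ΣR_partial = -175 °C − (-281.4)(0.3389) = -79.6 °C

T = -79.6 °C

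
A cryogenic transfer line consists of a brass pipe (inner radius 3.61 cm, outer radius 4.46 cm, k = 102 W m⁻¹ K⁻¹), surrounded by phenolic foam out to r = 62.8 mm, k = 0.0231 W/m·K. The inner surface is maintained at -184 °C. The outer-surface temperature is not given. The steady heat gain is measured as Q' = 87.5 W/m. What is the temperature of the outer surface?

T_out = 22.3 °C

Series resistances:
  R'_brass = ln(0.0446/0.0361)/(2πk) = 0.2114/(2π·102) = 3.299×10^-4 m·K/W
  R'_phenolic foam = ln(0.0628/0.0446)/(2πk) = 0.3422/(2π·0.0231) = 2.358 m·K/W
ΣR = 2.358 m·K/W
ΔT = Q'·ΣR = 87.5 × 2.358 = 206.3 K
Heat flows inward, so T_out = T_in + ΔT = -184 + 206.3 = 22.3 °C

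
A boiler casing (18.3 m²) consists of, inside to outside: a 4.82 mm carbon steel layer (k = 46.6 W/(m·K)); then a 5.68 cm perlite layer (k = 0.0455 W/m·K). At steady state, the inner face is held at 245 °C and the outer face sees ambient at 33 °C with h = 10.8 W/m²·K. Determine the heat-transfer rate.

Resistance network (inner→outer):
  R_carbon steel = L/(kA) = 0.00482/(46.6·18.3) = 5.652×10^-6 K/W
  R_perlite = L/(kA) = 0.0568/(0.0455·18.3) = 0.06822 K/W
  R_conv,out = 1/(hA) = 1/(10.8·18.3) = 0.005060 K/W
ΣR = 5.652×10^-6 + 0.06822 + 0.005060 = 0.07329 K/W
Q = ΔT/ΣR = (245 °C − 33 °C)/0.07329 = 2890 W

Q = 2.89 kW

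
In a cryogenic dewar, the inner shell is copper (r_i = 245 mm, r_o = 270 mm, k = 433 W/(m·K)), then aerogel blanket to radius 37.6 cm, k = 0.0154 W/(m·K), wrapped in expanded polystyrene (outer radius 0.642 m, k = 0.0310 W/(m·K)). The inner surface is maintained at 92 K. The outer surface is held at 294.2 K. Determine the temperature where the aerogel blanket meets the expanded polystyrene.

Treat each layer as a resistance in series:
  R_copper = (1/0.245 − 1/0.270)/(4πk) = 0.3779/(4π·433) = 6.946×10^-5 K/W
  R_aerogel blanket = (1/0.270 − 1/0.376)/(4πk) = 1.044/(4π·0.0154) = 5.395 K/W
  R_expanded polystyrene = (1/0.376 − 1/0.642)/(4πk) = 1.102/(4π·0.0310) = 2.829 K/W
ΣR = 6.946×10^-5 + 5.395 + 2.829 = 8.224 K/W
Q = ΔT/ΣR = (92 K − 294.2 K)/8.224 = -24.59 W
From the inner boundary to the aerogel blanket/expanded polystyrene interface, ΣR_partial = 5.395 K/W.
T_interface = T_in − Q·ΣR_partial = 92 K − (-24.59)(5.395) = 224.7 K

T = 224.7 K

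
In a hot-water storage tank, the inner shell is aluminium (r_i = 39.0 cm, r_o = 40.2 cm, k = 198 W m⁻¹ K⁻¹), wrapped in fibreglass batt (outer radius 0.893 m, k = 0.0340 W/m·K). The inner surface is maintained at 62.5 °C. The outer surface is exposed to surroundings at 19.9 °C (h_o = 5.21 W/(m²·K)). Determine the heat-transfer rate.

Q = 13.2 W

Treat each layer as a resistance in series:
  R_aluminium = (1/0.390 − 1/0.402)/(4πk) = 0.07654/(4π·198) = 3.076×10^-5 K/W
  R_fibreglass batt = (1/0.402 − 1/0.893)/(4πk) = 1.368/(4π·0.0340) = 3.201 K/W
  R_conv,out = 1/(4πr²h) = 1/(4π·0.893²·5.21) = 0.01915 K/W
ΣR = 3.076×10^-5 + 3.201 + 0.01915 = 3.220 K/W
Q = ΔT/ΣR = (62.5 °C − 19.9 °C)/3.220 = 13.2 W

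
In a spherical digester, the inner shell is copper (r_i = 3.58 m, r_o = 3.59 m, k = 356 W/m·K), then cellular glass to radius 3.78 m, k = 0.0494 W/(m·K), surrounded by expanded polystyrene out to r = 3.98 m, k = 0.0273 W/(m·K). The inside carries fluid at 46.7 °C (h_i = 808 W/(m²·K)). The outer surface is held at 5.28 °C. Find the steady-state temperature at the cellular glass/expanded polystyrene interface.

Series thermal resistances, inner to outer:
  R_conv,in = 1/(4πr²h) = 1/(4π·3.58²·808) = 7.684×10^-6 K/W
  R_copper = (1/3.58 − 1/3.59)/(4πk) = 7.781×10^-4/(4π·356) = 1.739×10^-7 K/W
  R_cellular glass = (1/3.59 − 1/3.78)/(4πk) = 0.01400/(4π·0.0494) = 0.02255 K/W
  R_expanded polystyrene = (1/3.78 − 1/3.98)/(4πk) = 0.01329/(4π·0.0273) = 0.03875 K/W
ΣR = 7.684×10^-6 + 1.739×10^-7 + 0.02255 + 0.03875 = 0.06131 K/W
Q = ΔT/ΣR = (46.7 °C − 5.28 °C)/0.06131 = 675.6 W
From the inner boundary to the cellular glass/expanded polystyrene interface, ΣR_partial = 0.02256 K/W.
T_interface = T_in − Q·ΣR_partial = 46.7 °C − (675.6)(0.02256) = 31.5 °C

T = 31.5 °C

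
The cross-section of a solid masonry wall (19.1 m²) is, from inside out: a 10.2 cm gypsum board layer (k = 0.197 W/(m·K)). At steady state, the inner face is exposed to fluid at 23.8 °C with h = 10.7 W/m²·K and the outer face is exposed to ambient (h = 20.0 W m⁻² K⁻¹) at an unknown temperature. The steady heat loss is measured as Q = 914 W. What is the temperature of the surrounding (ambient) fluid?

Sum the resistances:
  R_conv,in = 1/(hA) = 1/(10.7·19.1) = 0.004893 K/W
  R_gypsum board = L/(kA) = 0.102/(0.197·19.1) = 0.02711 K/W
  R_conv,out = 1/(hA) = 1/(20.0·19.1) = 0.002618 K/W
ΣR = 0.03462 K/W
ΔT = Q·ΣR = 914 × 0.03462 = 31.64 K
Heat flows outward, so T_out = T_in − ΔT = 23.8 − 31.64 = -7.84 °C

T_out = -7.84 °C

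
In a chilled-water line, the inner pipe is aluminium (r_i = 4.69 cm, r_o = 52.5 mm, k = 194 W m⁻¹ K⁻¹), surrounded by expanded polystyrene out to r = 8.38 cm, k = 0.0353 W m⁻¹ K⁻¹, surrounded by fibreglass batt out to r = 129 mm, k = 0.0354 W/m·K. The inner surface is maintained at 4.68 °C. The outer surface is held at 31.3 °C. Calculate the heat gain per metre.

Treat each layer as a resistance in series:
  R'_aluminium = ln(0.0525/0.0469)/(2πk) = 0.1128/(2π·194) = 9.254×10^-5 m·K/W
  R'_expanded polystyrene = ln(0.0838/0.0525)/(2πk) = 0.4676/(2π·0.0353) = 2.108 m·K/W
  R'_fibreglass batt = ln(0.129/0.0838)/(2πk) = 0.4314/(2π·0.0354) = 1.939 m·K/W
ΣR = 9.254×10^-5 + 2.108 + 1.939 = 4.047 m·K/W
Q' = ΔT/ΣR = (4.68 °C − 31.3 °C)/4.047 = -6.58 W/m
(Negative Q' ⇒ heat flows inward; heat gain = 6.58 W/m.)

Q' = 6.58 W/m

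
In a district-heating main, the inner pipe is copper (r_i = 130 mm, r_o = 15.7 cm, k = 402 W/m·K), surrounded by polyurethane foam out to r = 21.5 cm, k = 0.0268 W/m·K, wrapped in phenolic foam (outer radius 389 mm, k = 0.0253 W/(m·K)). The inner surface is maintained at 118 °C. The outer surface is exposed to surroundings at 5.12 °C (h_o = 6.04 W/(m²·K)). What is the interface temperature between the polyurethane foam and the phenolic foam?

T = 80.8 °C

Series thermal resistances, inner to outer:
  R'_copper = ln(0.157/0.130)/(2πk) = 0.1887/(2π·402) = 7.471×10^-5 m·K/W
  R'_polyurethane foam = ln(0.215/0.157)/(2πk) = 0.3144/(2π·0.0268) = 1.867 m·K/W
  R'_phenolic foam = ln(0.389/0.215)/(2πk) = 0.5929/(2π·0.0253) = 3.730 m·K/W
  R'_conv,out = 1/(2πr h) = 1/(2π·0.389·6.04) = 0.06774 m·K/W
ΣR = 7.471×10^-5 + 1.867 + 3.730 + 0.06774 = 5.665 m·K/W
Q' = ΔT/ΣR = (118 °C − 5.12 °C)/5.665 = 19.93 W/m
From the inner boundary to the polyurethane foam/phenolic foam interface, ΣR_partial = 1.867 m·K/W.
T_interface = T_in − Q'·ΣR_partial = 118 °C − (19.93)(1.867) = 80.8 °C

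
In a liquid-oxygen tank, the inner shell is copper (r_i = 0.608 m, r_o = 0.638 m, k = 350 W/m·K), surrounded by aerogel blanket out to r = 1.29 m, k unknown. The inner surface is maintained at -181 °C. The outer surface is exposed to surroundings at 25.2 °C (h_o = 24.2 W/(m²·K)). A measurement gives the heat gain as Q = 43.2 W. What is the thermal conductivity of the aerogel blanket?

k = 0.0132 W/m·K

ΣR = ΔT/Q = |-181 − 25.2|/43.2 = 4.773 K/W
Known resistances:
  R_copper = (1/0.608 − 1/0.638)/(4πk) = 0.07734/(4π·350) = 1.758×10^-5 K/W
  R_conv,out = 1/(4πr²h) = 1/(4π·1.29²·24.2) = 0.001976 K/W
R_aerogel blanket = ΣR − ΣR_known = 4.773 − 0.001994 = 4.771 K/W
(1/r₁−1/r₂)/(4πk) = 4.771 ⇒ k = 0.7922/(4π·4.771) = 0.0132 W/m·K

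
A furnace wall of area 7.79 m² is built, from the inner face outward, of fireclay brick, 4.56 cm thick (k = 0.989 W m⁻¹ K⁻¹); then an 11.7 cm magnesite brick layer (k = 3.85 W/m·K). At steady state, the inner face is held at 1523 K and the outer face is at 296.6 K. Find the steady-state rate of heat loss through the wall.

Resistance network (inner→outer):
  R_fireclay brick = L/(kA) = 0.0456/(0.989·7.79) = 0.005919 K/W
  R_magnesite brick = L/(kA) = 0.117/(3.85·7.79) = 0.003901 K/W
ΣR = 0.005919 + 0.003901 = 0.009820 K/W
Q = ΔT/ΣR = (1523 K − 296.6 K)/0.009820 = 1.25×10^5 W

Q = 125 kW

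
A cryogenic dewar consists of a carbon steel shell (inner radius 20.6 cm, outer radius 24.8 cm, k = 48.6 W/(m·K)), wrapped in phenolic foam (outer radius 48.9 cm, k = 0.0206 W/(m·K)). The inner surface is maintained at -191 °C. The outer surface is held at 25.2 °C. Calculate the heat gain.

Resistance network (inner→outer):
  R_carbon steel = (1/0.206 − 1/0.248)/(4πk) = 0.8221/(4π·48.6) = 0.001346 K/W
  R_phenolic foam = (1/0.248 − 1/0.489)/(4πk) = 1.987/(4π·0.0206) = 7.677 K/W
ΣR = 0.001346 + 7.677 = 7.678 K/W
Q = ΔT/ΣR = (-191 °C − 25.2 °C)/7.678 = -28.2 W
(Negative Q ⇒ heat flows inward; heat gain = 28.2 W.)

Q = 28.2 W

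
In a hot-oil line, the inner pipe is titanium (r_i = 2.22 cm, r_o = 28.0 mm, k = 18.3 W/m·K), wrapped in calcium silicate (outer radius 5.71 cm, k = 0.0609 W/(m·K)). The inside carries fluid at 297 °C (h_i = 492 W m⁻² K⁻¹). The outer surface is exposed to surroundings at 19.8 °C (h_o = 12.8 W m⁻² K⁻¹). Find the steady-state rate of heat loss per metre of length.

Series thermal resistances, inner to outer:
  R'_conv,in = 1/(2πr h) = 1/(2π·0.0222·492) = 0.01457 m·K/W
  R'_titanium = ln(0.0280/0.0222)/(2πk) = 0.2321/(2π·18.3) = 0.002019 m·K/W
  R'_calcium silicate = ln(0.0571/0.0280)/(2πk) = 0.7126/(2π·0.0609) = 1.862 m·K/W
  R'_conv,out = 1/(2πr h) = 1/(2π·0.0571·12.8) = 0.2178 m·K/W
ΣR = 0.01457 + 0.002019 + 1.862 + 0.2178 = 2.096 m·K/W
Q' = ΔT/ΣR = (297 °C − 19.8 °C)/2.096 = 132 W/m

Q' = 132 W/m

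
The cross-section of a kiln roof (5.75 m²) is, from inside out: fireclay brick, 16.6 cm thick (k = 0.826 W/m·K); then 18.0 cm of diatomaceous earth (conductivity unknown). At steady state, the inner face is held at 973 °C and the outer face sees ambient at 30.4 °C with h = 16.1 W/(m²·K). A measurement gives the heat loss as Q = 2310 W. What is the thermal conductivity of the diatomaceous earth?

k = 0.0864 W/m·K

ΣR = ΔT/Q = |973 − 30.4|/2310 = 0.4081 K/W
Known resistances:
  R_fireclay brick = L/(kA) = 0.166/(0.826·5.75) = 0.03495 K/W
  R_conv,out = 1/(hA) = 1/(16.1·5.75) = 0.01080 K/W
R_diatomaceous earth = ΣR − ΣR_known = 0.4081 − 0.04575 = 0.3624 K/W
L/(kA) = 0.3624 ⇒ k = 0.180/(0.3624·5.75) = 0.0864 W/m·K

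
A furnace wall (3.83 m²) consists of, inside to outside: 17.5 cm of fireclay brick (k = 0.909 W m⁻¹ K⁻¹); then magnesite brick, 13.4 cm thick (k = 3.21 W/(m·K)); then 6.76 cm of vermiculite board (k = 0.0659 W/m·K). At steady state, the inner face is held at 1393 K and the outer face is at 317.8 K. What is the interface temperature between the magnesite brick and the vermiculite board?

Resistance network (inner→outer):
  R_fireclay brick = L/(kA) = 0.175/(0.909·3.83) = 0.05027 K/W
  R_magnesite brick = L/(kA) = 0.134/(3.21·3.83) = 0.01090 K/W
  R_vermiculite board = L/(kA) = 0.0676/(0.0659·3.83) = 0.2678 K/W
ΣR = 0.05027 + 0.01090 + 0.2678 = 0.3290 K/W
Q = ΔT/ΣR = (1393 K − 317.8 K)/0.3290 = 3268 W
From the inner boundary to the magnesite brick/vermiculite board interface, ΣR_partial = 0.06117 K/W.
T_interface = T_in − Q·ΣR_partial = 1393 K − (3268)(0.06117) = 1193 K

T = 1193 K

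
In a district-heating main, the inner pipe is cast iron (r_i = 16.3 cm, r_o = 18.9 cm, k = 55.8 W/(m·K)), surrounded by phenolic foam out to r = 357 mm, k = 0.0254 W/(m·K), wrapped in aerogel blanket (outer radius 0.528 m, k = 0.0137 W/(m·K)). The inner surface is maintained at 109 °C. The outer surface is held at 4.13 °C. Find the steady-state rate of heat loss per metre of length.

Treat each layer as a resistance in series:
  R'_cast iron = ln(0.189/0.163)/(2πk) = 0.1480/(2π·55.8) = 4.221×10^-4 m·K/W
  R'_phenolic foam = ln(0.357/0.189)/(2πk) = 0.6360/(2π·0.0254) = 3.985 m·K/W
  R'_aerogel blanket = ln(0.528/0.357)/(2πk) = 0.3914/(2π·0.0137) = 4.546 m·K/W
ΣR = 4.221×10^-4 + 3.985 + 4.546 = 8.531 m·K/W
Q' = ΔT/ΣR = (109 °C − 4.13 °C)/8.531 = 12.3 W/m

Q' = 12.3 W/m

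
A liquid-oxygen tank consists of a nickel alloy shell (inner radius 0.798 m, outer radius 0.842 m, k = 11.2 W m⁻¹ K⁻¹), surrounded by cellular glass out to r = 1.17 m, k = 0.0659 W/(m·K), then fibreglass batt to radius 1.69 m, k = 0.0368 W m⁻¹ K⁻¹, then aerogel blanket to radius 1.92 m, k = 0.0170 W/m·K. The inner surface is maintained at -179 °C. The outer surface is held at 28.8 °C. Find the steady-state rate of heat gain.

Resistance network (inner→outer):
  R_nickel alloy = (1/0.798 − 1/0.842)/(4πk) = 0.06548/(4π·11.2) = 4.653×10^-4 K/W
  R_cellular glass = (1/0.842 − 1/1.17)/(4πk) = 0.3329/(4π·0.0659) = 0.4021 K/W
  R_fibreglass batt = (1/1.17 − 1/1.69)/(4πk) = 0.2630/(4π·0.0368) = 0.5687 K/W
  R_aerogel blanket = (1/1.69 − 1/1.92)/(4πk) = 0.07088/(4π·0.0170) = 0.3318 K/W
ΣR = 4.653×10^-4 + 0.4021 + 0.5687 + 0.3318 = 1.303 K/W
Q = ΔT/ΣR = (-179 °C − 28.8 °C)/1.303 = -159 W
(Negative Q ⇒ heat flows inward; heat gain = 159 W.)

Q = 159 W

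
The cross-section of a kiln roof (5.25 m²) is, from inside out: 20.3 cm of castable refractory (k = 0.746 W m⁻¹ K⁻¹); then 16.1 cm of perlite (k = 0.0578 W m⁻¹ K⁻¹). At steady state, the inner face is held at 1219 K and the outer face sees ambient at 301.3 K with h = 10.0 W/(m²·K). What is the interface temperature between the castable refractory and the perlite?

Resistance network (inner→outer):
  R_castable refractory = L/(kA) = 0.203/(0.746·5.25) = 0.05183 K/W
  R_perlite = L/(kA) = 0.161/(0.0578·5.25) = 0.5306 K/W
  R_conv,out = 1/(hA) = 1/(10.0·5.25) = 0.01905 K/W
ΣR = 0.05183 + 0.5306 + 0.01905 = 0.6015 K/W
Q = ΔT/ΣR = (1219 K − 301.3 K)/0.6015 = 1526 W
From the inner boundary to the castable refractory/perlite interface, ΣR_partial = 0.05183 K/W.
T_interface = T_in − Q·ΣR_partial = 1219 K − (1526)(0.05183) = 1140 K

T = 1140 K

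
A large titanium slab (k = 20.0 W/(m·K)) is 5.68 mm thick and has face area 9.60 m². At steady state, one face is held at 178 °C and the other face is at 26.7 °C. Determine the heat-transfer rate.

Q = 5.11×10^6 W

Q = kA·ΔT/L = 20.0 × 9.60 × |178 °C − 26.7 °C| / 0.00568 = 5.11×10^6 W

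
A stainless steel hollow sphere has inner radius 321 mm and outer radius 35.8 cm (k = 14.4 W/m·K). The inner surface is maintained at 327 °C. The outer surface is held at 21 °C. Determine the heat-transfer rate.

Q = 4πk·ΔT/(1/r₁ − 1/r₂) = 4π × 14.4 × 306 / (1/0.321 − 1/0.358) = 1.72×10^5 W

Q = 172 kW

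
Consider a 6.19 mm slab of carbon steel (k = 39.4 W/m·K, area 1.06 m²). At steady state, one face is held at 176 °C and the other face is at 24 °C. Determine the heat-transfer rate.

Q = kA·ΔT/L = 39.4 × 1.06 × |176 °C − 24 °C| / 0.00619 = 1.03×10^6 W

Q = 1.03×10^6 W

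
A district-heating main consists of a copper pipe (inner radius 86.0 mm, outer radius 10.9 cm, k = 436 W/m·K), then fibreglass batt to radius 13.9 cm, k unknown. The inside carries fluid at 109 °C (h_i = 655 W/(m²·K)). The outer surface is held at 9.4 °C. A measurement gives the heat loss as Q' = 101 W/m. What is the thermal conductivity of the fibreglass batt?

ΣR = ΔT/Q' = |109 − 9.4|/101 = 0.9861 m·K/W
Known resistances:
  R'_conv,in = 1/(2πr h) = 1/(2π·0.0860·655) = 0.002825 m·K/W
  R'_copper = ln(0.109/0.0860)/(2πk) = 0.2370/(2π·436) = 8.651×10^-5 m·K/W
R_fibreglass batt = ΣR − ΣR_known = 0.9861 − 0.002912 = 0.9832 m·K/W
ln(r₂/r₁)/(2πk) = 0.9832 ⇒ k = 0.2431/(2π·0.9832) = 0.0394 W/m·K

k = 0.0394 W/m·K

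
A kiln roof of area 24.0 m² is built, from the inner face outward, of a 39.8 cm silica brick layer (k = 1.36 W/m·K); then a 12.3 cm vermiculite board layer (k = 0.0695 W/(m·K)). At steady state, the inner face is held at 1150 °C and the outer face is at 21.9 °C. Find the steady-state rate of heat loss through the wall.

Series thermal resistances, inner to outer:
  R_silica brick = L/(kA) = 0.398/(1.36·24.0) = 0.01219 K/W
  R_vermiculite board = L/(kA) = 0.123/(0.0695·24.0) = 0.07374 K/W
ΣR = 0.01219 + 0.07374 = 0.08593 K/W
Q = ΔT/ΣR = (1150 °C − 21.9 °C)/0.08593 = 13100 W

Q = 13100 W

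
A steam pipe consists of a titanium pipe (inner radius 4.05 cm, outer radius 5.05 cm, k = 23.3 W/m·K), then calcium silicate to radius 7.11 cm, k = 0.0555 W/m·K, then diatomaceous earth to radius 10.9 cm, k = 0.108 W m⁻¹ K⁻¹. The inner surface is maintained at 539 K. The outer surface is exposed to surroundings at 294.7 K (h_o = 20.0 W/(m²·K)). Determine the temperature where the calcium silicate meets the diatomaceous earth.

Treat each layer as a resistance in series:
  R'_titanium = ln(0.0505/0.0405)/(2πk) = 0.2207/(2π·23.3) = 0.001507 m·K/W
  R'_calcium silicate = ln(0.0711/0.0505)/(2πk) = 0.3421/(2π·0.0555) = 0.9811 m·K/W
  R'_diatomaceous earth = ln(0.109/0.0711)/(2πk) = 0.4273/(2π·0.108) = 0.6296 m·K/W
  R'_conv,out = 1/(2πr h) = 1/(2π·0.109·20.0) = 0.07301 m·K/W
ΣR = 0.001507 + 0.9811 + 0.6296 + 0.07301 = 1.685 m·K/W
Q' = ΔT/ΣR = (539 K − 294.7 K)/1.685 = 145.0 W/m
From the inner boundary to the calcium silicate/diatomaceous earth interface, ΣR_partial = 0.9826 m·K/W.
T_interface = T_in − Q'·ΣR_partial = 539 K − (145.0)(0.9826) = 397 K

T = 397 K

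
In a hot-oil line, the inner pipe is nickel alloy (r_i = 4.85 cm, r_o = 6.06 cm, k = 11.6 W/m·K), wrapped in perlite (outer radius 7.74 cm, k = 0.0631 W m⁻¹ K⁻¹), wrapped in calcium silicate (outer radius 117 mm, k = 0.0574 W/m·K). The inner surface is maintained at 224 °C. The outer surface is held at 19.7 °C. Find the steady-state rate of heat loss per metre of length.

Q' = 116 W/m

Series thermal resistances, inner to outer:
  R'_nickel alloy = ln(0.0606/0.0485)/(2πk) = 0.2227/(2π·11.6) = 0.003056 m·K/W
  R'_perlite = ln(0.0774/0.0606)/(2πk) = 0.2447/(2π·0.0631) = 0.6172 m·K/W
  R'_calcium silicate = ln(0.117/0.0774)/(2πk) = 0.4132/(2π·0.0574) = 1.146 m·K/W
ΣR = 0.003056 + 0.6172 + 1.146 = 1.766 m·K/W
Q' = ΔT/ΣR = (224 °C − 19.7 °C)/1.766 = 116 W/m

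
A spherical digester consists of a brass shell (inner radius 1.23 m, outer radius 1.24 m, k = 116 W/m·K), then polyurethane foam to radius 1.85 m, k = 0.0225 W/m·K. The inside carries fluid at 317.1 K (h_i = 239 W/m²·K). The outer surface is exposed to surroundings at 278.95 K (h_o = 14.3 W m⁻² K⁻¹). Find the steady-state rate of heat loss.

Series thermal resistances, inner to outer:
  R_conv,in = 1/(4πr²h) = 1/(4π·1.23²·239) = 2.201×10^-4 K/W
  R_brass = (1/1.23 − 1/1.24)/(4πk) = 0.006557/(4π·116) = 4.498×10^-6 K/W
  R_polyurethane foam = (1/1.24 − 1/1.85)/(4πk) = 0.2659/(4π·0.0225) = 0.9405 K/W
  R_conv,out = 1/(4πr²h) = 1/(4π·1.85²·14.3) = 0.001626 K/W
ΣR = 2.201×10^-4 + 4.498×10^-6 + 0.9405 + 0.001626 = 0.9424 K/W
Q = ΔT/ΣR = (317.1 K − 278.95 K)/0.9424 = 40.5 W

Q = 40.5 W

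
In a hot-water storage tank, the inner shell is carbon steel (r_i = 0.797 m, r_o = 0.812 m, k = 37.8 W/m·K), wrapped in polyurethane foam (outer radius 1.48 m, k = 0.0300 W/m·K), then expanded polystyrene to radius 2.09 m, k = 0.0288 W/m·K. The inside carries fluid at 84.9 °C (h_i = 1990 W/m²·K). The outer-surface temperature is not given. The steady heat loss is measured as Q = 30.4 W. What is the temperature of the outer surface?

T_out = 23.5 °C

Sum the resistances:
  R_conv,in = 1/(4πr²h) = 1/(4π·0.797²·1990) = 6.295×10^-5 K/W
  R_carbon steel = (1/0.797 − 1/0.812)/(4πk) = 0.02318/(4π·37.8) = 4.879×10^-5 K/W
  R_polyurethane foam = (1/0.812 − 1/1.48)/(4πk) = 0.5559/(4π·0.0300) = 1.474 K/W
  R_expanded polystyrene = (1/1.48 − 1/2.09)/(4πk) = 0.1972/(4π·0.0288) = 0.5449 K/W
ΣR = 2.019 K/W
ΔT = Q·ΣR = 30.4 × 2.019 = 61.38 K
Heat flows outward, so T_out = T_in − ΔT = 84.9 − 61.38 = 23.5 °C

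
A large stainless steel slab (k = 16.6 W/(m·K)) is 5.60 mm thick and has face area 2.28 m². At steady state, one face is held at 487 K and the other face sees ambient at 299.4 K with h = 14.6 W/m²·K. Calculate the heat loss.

Q = 6.21 kW

Treat each layer as a resistance in series:
  R_stainless steel = L/(kA) = 0.00560/(16.6·2.28) = 1.480×10^-4 K/W
  R_conv,out = 1/(hA) = 1/(14.6·2.28) = 0.03004 K/W
ΣR = 1.480×10^-4 + 0.03004 = 0.03019 K/W
Q = ΔT/ΣR = (487 K − 299.4 K)/0.03019 = 6210 W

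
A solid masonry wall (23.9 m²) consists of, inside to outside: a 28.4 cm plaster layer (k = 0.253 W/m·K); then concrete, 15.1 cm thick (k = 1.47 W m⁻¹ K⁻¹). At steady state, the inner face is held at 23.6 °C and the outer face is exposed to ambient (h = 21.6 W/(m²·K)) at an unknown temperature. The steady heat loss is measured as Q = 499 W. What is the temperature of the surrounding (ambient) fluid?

Sum the resistances:
  R_plaster = L/(kA) = 0.284/(0.253·23.9) = 0.04697 K/W
  R_concrete = L/(kA) = 0.151/(1.47·23.9) = 0.004298 K/W
  R_conv,out = 1/(hA) = 1/(21.6·23.9) = 0.001937 K/W
ΣR = 0.05320 K/W
ΔT = Q·ΣR = 499 × 0.05320 = 26.55 K
Heat flows outward, so T_out = T_in − ΔT = 23.6 − 26.55 = -2.95 °C

T_out = -2.95 °C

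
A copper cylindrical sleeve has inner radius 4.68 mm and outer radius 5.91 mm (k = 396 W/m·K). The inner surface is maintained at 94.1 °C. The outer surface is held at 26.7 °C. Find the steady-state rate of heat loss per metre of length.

Q' = 7.19×10^5 W/m

Q' = 2πk·ΔT/ln(r₂/r₁) = 2π × 396 × 67.4 / ln(0.00591/0.00468) = 7.19×10^5 W/m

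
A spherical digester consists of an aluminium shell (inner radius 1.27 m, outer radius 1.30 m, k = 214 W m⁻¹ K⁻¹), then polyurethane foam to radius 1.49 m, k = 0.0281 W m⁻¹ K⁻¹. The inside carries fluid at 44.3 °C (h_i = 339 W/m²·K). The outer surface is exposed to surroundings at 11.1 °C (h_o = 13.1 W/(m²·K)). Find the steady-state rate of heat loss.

Q = 118 W

Treat each layer as a resistance in series:
  R_conv,in = 1/(4πr²h) = 1/(4π·1.27²·339) = 1.455×10^-4 K/W
  R_aluminium = (1/1.27 − 1/1.30)/(4πk) = 0.01817/(4π·214) = 6.757×10^-6 K/W
  R_polyurethane foam = (1/1.30 − 1/1.49)/(4πk) = 0.09809/(4π·0.0281) = 0.2778 K/W
  R_conv,out = 1/(4πr²h) = 1/(4π·1.49²·13.1) = 0.002736 K/W
ΣR = 1.455×10^-4 + 6.757×10^-6 + 0.2778 + 0.002736 = 0.2807 K/W
Q = ΔT/ΣR = (44.3 °C − 11.1 °C)/0.2807 = 118 W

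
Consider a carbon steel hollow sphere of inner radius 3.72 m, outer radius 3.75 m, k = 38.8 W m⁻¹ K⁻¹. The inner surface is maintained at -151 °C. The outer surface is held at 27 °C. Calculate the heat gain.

Q = 4πk·ΔT/(1/r₁ − 1/r₂) = 4π × 38.8 × 178 / (1/3.72 − 1/3.75) = 4.04×10^7 W

Q = 40400 kW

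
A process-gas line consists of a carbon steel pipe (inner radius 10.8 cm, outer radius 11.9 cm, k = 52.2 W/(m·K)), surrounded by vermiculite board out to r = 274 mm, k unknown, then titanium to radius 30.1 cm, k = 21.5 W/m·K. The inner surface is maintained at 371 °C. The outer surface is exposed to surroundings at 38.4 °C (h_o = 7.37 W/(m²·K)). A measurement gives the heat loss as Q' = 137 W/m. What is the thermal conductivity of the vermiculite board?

ΣR = ΔT/Q' = |371 − 38.4|/137 = 2.428 m·K/W
Known resistances:
  R'_carbon steel = ln(0.119/0.108)/(2πk) = 0.09699/(2π·52.2) = 2.957×10^-4 m·K/W
  R'_titanium = ln(0.301/0.274)/(2πk) = 0.09398/(2π·21.5) = 6.957×10^-4 m·K/W
  R'_conv,out = 1/(2πr h) = 1/(2π·0.301·7.37) = 0.07174 m·K/W
R_vermiculite board = ΣR − ΣR_known = 2.428 − 0.07273 = 2.355 m·K/W
ln(r₂/r₁)/(2πk) = 2.355 ⇒ k = 0.8340/(2π·2.355) = 0.0564 W/m·K

k = 0.0564 W/m·K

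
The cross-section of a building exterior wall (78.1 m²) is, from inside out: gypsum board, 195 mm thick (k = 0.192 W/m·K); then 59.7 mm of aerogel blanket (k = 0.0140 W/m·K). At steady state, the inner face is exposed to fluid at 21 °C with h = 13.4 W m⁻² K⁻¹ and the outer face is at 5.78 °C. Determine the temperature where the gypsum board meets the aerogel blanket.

Treat each layer as a resistance in series:
  R_conv,in = 1/(hA) = 1/(13.4·78.1) = 9.555×10^-4 K/W
  R_gypsum board = L/(kA) = 0.195/(0.192·78.1) = 0.01300 K/W
  R_aerogel blanket = L/(kA) = 0.0597/(0.0140·78.1) = 0.05460 K/W
ΣR = 9.555×10^-4 + 0.01300 + 0.05460 = 0.06856 K/W
Q = ΔT/ΣR = (21 °C − 5.78 °C)/0.06856 = 222.0 W
From the inner boundary to the gypsum board/aerogel blanket interface, ΣR_partial = 0.01396 K/W.
T_interface = T_in − Q·ΣR_partial = 21 °C − (222.0)(0.01396) = 17.9 °C

T = 17.9 °C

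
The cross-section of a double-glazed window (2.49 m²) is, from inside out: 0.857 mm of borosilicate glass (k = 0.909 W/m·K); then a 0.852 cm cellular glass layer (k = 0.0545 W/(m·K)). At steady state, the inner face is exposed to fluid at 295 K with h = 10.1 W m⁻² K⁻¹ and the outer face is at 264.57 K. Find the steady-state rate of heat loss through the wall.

Q = 296 W

Resistance network (inner→outer):
  R_conv,in = 1/(hA) = 1/(10.1·2.49) = 0.03976 K/W
  R_borosilicate glass = L/(kA) = 8.57×10^-4/(0.909·2.49) = 3.786×10^-4 K/W
  R_cellular glass = L/(kA) = 0.00852/(0.0545·2.49) = 0.06278 K/W
ΣR = 0.03976 + 3.786×10^-4 + 0.06278 = 0.1029 K/W
Q = ΔT/ΣR = (295 K − 264.57 K)/0.1029 = 296 W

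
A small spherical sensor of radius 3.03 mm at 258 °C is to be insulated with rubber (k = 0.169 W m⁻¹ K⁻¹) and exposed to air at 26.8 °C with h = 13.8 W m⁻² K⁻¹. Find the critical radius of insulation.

For a sphere, r_cr = 2k_ins/h = 2·0.169/13.8 = 0.0245 m = 2.45 cm

r_cr = 2.45 cm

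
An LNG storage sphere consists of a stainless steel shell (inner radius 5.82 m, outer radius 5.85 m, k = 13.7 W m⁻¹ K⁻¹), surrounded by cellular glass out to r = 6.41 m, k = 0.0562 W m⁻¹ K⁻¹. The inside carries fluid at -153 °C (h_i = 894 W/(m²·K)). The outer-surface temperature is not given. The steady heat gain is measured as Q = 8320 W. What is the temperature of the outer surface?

Series resistances:
  R_conv,in = 1/(4πr²h) = 1/(4π·5.82²·894) = 2.628×10^-6 K/W
  R_stainless steel = (1/5.82 − 1/5.85)/(4πk) = 8.811×10^-4/(4π·13.7) = 5.118×10^-6 K/W
  R_cellular glass = (1/5.85 − 1/6.41)/(4πk) = 0.01493/(4π·0.0562) = 0.02115 K/W
ΣR = 0.02115 K/W
ΔT = Q·ΣR = 8320 × 0.02115 = 176.0 K
Heat flows inward, so T_out = T_in + ΔT = -153 + 176.0 = 23.0 °C

T_out = 23.0 °C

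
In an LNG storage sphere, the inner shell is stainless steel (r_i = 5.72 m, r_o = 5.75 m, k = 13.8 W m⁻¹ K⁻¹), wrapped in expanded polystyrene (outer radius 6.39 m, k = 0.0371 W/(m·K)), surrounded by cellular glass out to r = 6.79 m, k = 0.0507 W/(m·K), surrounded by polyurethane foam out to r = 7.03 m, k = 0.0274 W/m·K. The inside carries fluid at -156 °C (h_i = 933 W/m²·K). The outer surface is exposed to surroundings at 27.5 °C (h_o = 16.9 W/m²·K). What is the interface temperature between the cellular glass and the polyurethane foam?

T = -13.0 °C

Series thermal resistances, inner to outer:
  R_conv,in = 1/(4πr²h) = 1/(4π·5.72²·933) = 2.607×10^-6 K/W
  R_stainless steel = (1/5.72 − 1/5.75)/(4πk) = 9.121×10^-4/(4π·13.8) = 5.260×10^-6 K/W
  R_expanded polystyrene = (1/5.75 − 1/6.39)/(4πk) = 0.01742/(4π·0.0371) = 0.03736 K/W
  R_cellular glass = (1/6.39 − 1/6.79)/(4πk) = 0.009219/(4π·0.0507) = 0.01447 K/W
  R_polyurethane foam = (1/6.79 − 1/7.03)/(4πk) = 0.005028/(4π·0.0274) = 0.01460 K/W
  R_conv,out = 1/(4πr²h) = 1/(4π·7.03²·16.9) = 9.528×10^-5 K/W
ΣR = 2.607×10^-6 + 5.260×10^-6 + 0.03736 + 0.01447 + 0.01460 + 9.528×10^-5 = 0.06653 K/W
Q = ΔT/ΣR = (-156 °C − 27.5 °C)/0.06653 = -2758 W
From the inner boundary to the cellular glass/polyurethane foam interface, ΣR_partial = 0.05184 K/W.
T_interface = T_in − Q·ΣR_partial = -156 °C − (-2758)(0.05184) = -13.0 °C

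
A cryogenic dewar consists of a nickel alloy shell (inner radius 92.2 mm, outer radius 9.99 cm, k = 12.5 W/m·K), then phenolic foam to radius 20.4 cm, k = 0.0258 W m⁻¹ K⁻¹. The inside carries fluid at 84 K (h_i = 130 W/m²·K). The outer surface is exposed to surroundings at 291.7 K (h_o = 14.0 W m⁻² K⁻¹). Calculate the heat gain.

Q = 13.0 W

Resistance network (inner→outer):
  R_conv,in = 1/(4πr²h) = 1/(4π·0.0922²·130) = 0.07201 K/W
  R_nickel alloy = (1/0.0922 − 1/0.0999)/(4πk) = 0.8360/(4π·12.5) = 0.005322 K/W
  R_phenolic foam = (1/0.0999 − 1/0.204)/(4πk) = 5.108/(4π·0.0258) = 15.76 K/W
  R_conv,out = 1/(4πr²h) = 1/(4π·0.204²·14.0) = 0.1366 K/W
ΣR = 0.07201 + 0.005322 + 15.76 + 0.1366 = 15.97 K/W
Q = ΔT/ΣR = (84 K − 291.7 K)/15.97 = -13.0 W
(Negative Q ⇒ heat flows inward; heat gain = 13.0 W.)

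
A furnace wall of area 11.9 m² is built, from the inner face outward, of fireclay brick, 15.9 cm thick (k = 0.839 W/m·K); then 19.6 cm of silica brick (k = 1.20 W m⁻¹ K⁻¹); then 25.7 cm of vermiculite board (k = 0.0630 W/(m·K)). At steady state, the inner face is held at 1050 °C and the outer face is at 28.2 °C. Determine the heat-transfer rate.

Series thermal resistances, inner to outer:
  R_fireclay brick = L/(kA) = 0.159/(0.839·11.9) = 0.01593 K/W
  R_silica brick = L/(kA) = 0.196/(1.20·11.9) = 0.01373 K/W
  R_vermiculite board = L/(kA) = 0.257/(0.0630·11.9) = 0.3428 K/W
ΣR = 0.01593 + 0.01373 + 0.3428 = 0.3725 K/W
Q = ΔT/ΣR = (1050 °C − 28.2 °C)/0.3725 = 2740 W

Q = 2.74 kW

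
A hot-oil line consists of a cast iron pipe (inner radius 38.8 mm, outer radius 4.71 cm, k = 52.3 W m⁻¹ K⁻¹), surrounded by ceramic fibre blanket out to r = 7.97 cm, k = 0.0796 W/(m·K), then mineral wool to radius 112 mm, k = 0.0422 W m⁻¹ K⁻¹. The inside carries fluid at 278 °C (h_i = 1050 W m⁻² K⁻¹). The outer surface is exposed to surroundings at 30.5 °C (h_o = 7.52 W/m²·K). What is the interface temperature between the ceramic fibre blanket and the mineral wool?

Series thermal resistances, inner to outer:
  R'_conv,in = 1/(2πr h) = 1/(2π·0.0388·1050) = 0.003907 m·K/W
  R'_cast iron = ln(0.0471/0.0388)/(2πk) = 0.1939/(2π·52.3) = 5.899×10^-4 m·K/W
  R'_ceramic fibre blanket = ln(0.0797/0.0471)/(2πk) = 0.5260/(2π·0.0796) = 1.052 m·K/W
  R'_mineral wool = ln(0.112/0.0797)/(2πk) = 0.3402/(2π·0.0422) = 1.283 m·K/W
  R'_conv,out = 1/(2πr h) = 1/(2π·0.112·7.52) = 0.1890 m·K/W
ΣR = 0.003907 + 5.899×10^-4 + 1.052 + 1.283 + 0.1890 = 2.528 m·K/W
Q' = ΔT/ΣR = (278 °C − 30.5 °C)/2.528 = 97.90 W/m
From the inner boundary to the ceramic fibre blanket/mineral wool interface, ΣR_partial = 1.056 m·K/W.
T_interface = T_in − Q'·ΣR_partial = 278 °C − (97.90)(1.056) = 175 °C

T = 175 °C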